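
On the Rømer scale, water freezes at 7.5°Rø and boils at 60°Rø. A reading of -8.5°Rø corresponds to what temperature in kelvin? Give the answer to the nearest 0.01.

Linear interpolation between the fixed points: C = (-8.5 - 7.5) × 100 / (60 - 7.5) = -30.4762°C.
Then -30.4762 + 273.15 = 242.67 K.

242.67 K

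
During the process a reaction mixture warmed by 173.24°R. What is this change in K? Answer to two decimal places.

An interval of 1°R corresponds to 5/9 K.
173.24 × 5/9 = 96.24.

96.24 K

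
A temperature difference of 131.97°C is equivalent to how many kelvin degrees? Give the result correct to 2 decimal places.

131.97 K

Celsius and kelvin degrees are the same size, so the interval is unchanged: 131.97.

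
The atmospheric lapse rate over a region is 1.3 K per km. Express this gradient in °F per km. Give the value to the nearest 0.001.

Since only a temperature interval is involved, the additive offset between the scales drops out.
A change of 1 K is a change of 1.8°F, so 1.3 × 1.8 = 2.340.

2.340 °F/km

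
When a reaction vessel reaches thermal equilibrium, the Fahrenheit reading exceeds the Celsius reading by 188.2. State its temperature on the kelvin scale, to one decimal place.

468.4 K

Let x be the Fahrenheit reading; then the Celsius reading is 5/9·x - 17.7778.
(5/9·x - 17.7778) - x = -188.2  ⇒  (-4/9)·x = -170.422  ⇒  x = 383.4500°F.
In Celsius: (383.45 - 32) × 5/9 = 195.2500°C.
In kelvin: 195.2500 + 273.15 = 468.4 K.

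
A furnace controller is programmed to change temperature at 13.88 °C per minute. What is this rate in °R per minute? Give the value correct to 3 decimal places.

Since only a temperature interval is involved, the additive offset between the scales drops out.
A change of 1°C is a change of 1.8°R, so 13.88 × 1.8 = 24.984.

24.984 °R/minute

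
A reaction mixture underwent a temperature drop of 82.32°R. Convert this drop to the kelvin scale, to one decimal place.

For a temperature interval the offset drops out; only the factor 5/9 applies.
82.32 × 5/9 = 45.7.

45.7 K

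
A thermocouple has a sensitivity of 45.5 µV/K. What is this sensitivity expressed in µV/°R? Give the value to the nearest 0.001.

25.278 µV/°R

Since only a temperature interval is involved, the additive offset between the scales drops out.
A change of 1°R is a change of 5/9 K, so per °R the value is 45.5 × 5/9 = 25.278.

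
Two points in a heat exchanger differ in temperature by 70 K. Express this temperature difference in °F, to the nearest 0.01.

126.00°F

For a temperature interval the offset drops out; only the factor 1.8 applies.
70 × 1.8 = 126.00.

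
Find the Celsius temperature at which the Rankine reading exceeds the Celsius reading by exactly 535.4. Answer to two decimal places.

Let C be the Celsius reading. The Rankine reading is R = 1.8·C + 491.67.
Require R - C = 535.4: (0.8)·C + 491.67 = 535.4.
C = (535.4 - 491.67) / (0.8) = 54.66.

54.66°C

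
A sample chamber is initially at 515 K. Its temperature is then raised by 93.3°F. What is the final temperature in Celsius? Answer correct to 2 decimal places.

Initial temperature in Celsius: 515 - 273.15 = 241.8500°C.
The 93.3°F change is an interval, so only the factor 5/9 applies: +93.3 × 5/9 = +51.8333°C.
Final Celsius temperature: 241.8500 + 51.8333 = 293.6833°C.

293.68°C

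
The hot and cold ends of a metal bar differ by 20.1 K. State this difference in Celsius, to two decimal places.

20.10°C

Kelvin and Celsius degrees are the same size, so the interval is unchanged: 20.10.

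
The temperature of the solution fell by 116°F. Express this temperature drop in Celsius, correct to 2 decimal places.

64.44°C

For a temperature interval the offset drops out; only the factor 5/9 applies.
116 × 5/9 = 64.44.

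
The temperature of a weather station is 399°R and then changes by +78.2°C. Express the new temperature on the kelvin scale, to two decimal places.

Initial temperature in Celsius: (399 - 491.67) × 5/9 = -51.4833°C.
Final Celsius temperature: -51.4833 + 78.2000 = 26.7167°C.
In kelvin: 26.7167 + 273.15 = 299.87 K.

299.87 K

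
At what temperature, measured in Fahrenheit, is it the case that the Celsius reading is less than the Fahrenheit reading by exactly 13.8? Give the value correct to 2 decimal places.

-8.95°F

Let F be the Fahrenheit reading. The Celsius reading is C = 5/9·F - 17.7778.
Require C - F = -13.8: (-4/9)·F - 17.7778 = -13.8.
F = (-13.8 + 17.7778) / (-4/9) = -8.95.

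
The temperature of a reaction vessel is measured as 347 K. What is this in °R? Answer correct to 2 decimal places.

624.60°R

In Celsius: 347 - 273.15 = 73.8500°C.
In Rankine: 73.8500 × 1.8 + 491.67 = 624.60°R.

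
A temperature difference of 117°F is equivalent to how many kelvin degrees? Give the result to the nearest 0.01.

65.00 K

An interval of 1°F corresponds to 5/9 K.
117 × 5/9 = 65.00.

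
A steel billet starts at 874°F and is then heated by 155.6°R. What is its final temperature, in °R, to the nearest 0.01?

Initial temperature in Celsius: (874 - 32) × 5/9 = 467.7778°C.
The 155.6°R change is an interval, so only the factor 5/9 applies: +155.6 × 5/9 = +86.4444°C.
Final Celsius temperature: 467.7778 + 86.4444 = 554.2222°C.
In Rankine: 554.2222 × 1.8 + 491.67 = 1489.27°R.

1489.27°R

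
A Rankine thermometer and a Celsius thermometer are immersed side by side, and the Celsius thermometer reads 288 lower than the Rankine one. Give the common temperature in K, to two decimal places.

Let x be the Rankine reading; then the Celsius reading is 5/9·x - 273.15.
(5/9·x - 273.15) - x = -288  ⇒  (-4/9)·x = -14.85  ⇒  x = 33.4125°R.
In Celsius: (33.4125 - 491.67) × 5/9 = -254.5875°C.
In kelvin: -254.5875 + 273.15 = 18.56 K.

18.56 K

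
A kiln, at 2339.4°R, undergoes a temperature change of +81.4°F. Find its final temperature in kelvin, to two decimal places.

1344.89 K

Initial temperature in Celsius: (2339.4 - 491.67) × 5/9 = 1026.5167°C.
The 81.4°F change is an interval, so only the factor 5/9 applies: +81.4 × 5/9 = +45.2222°C.
Final Celsius temperature: 1026.5167 + 45.2222 = 1071.7389°C.
In kelvin: 1071.7389 + 273.15 = 1344.89 K.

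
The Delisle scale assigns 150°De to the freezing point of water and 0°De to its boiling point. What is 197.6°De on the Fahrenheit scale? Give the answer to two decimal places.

Linear interpolation between the fixed points: C = (197.6 - 150) × 100 / (0 - 150) = -31.7333°C.
Then -31.7333 × 1.8 + 32 = -25.12°F.

-25.12°F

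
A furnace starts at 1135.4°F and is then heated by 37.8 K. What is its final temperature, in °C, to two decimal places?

650.80°C

Initial temperature in Celsius: (1135.4 - 32) × 5/9 = 613.0000°C.
The 37.8 K change is an interval; Kelvin and Celsius degrees are the same size, so ΔC = +37.8°C.
Final Celsius temperature: 613.0000 + 37.8000 = 650.8000°C.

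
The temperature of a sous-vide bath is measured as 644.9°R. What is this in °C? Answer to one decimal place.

In Celsius: (644.9 - 491.67) × 5/9 = 85.1278°C.

85.1°C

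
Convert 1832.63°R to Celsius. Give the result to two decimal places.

In Celsius: (1832.63 - 491.67) × 5/9 = 744.9778°C.

744.98°C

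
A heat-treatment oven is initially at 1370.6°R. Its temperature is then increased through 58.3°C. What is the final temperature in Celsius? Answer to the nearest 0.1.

Initial temperature in Celsius: (1370.6 - 491.67) × 5/9 = 488.2944°C.
Final Celsius temperature: 488.2944 + 58.3000 = 546.5944°C.

546.6°C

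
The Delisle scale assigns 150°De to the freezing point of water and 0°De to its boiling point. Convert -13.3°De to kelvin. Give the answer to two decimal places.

382.02 K

Linear interpolation between the fixed points: C = (-13.3 - 150) × 100 / (0 - 150) = 108.8667°C.
Then 108.8667 + 273.15 = 382.02 K.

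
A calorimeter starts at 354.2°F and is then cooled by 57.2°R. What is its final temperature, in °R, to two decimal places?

756.67°R

Initial temperature in Celsius: (354.2 - 32) × 5/9 = 179.0000°C.
The 57.2°R change is an interval, so only the factor 5/9 applies: -57.2 × 5/9 = -31.7778°C.
Final Celsius temperature: 179.0000 - 31.7778 = 147.2222°C.
In Rankine: 147.2222 × 1.8 + 491.67 = 756.67°R.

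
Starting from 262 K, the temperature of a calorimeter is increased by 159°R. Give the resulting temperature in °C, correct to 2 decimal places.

77.18°C

Initial temperature in Celsius: 262 - 273.15 = -11.1500°C.
The 159°R change is an interval, so only the factor 5/9 applies: +159 × 5/9 = +88.3333°C.
Final Celsius temperature: -11.1500 + 88.3333 = 77.1833°C.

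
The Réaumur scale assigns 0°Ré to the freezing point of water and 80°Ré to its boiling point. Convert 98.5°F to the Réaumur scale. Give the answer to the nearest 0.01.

29.56°Ré

First in Celsius: (98.5 - 32) × 5/9 = 36.9444°C.
Linearly onto the Réaumur scale: 0 + (36.9444 / 100) × (80 - 0) = 29.56°Ré.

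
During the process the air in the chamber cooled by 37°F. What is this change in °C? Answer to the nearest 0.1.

20.6°C

For a temperature interval the offset drops out; only the factor 5/9 applies.
37 × 5/9 = 20.6.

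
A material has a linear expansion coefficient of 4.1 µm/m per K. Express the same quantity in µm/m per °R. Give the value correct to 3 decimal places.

2.278 µm/m per °R

The quantity depends on a temperature interval, so only the ratio of degree sizes applies; the offset between the scales is irrelevant.
A change of 1°R is a change of 5/9 K, so per °R the value is 4.1 × 5/9 = 2.278.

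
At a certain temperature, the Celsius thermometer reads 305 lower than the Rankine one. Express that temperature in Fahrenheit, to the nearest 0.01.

-388.01°F

Let x be the Rankine reading; then the Celsius reading is 5/9·x - 273.15.
(5/9·x - 273.15) - x = -305  ⇒  (-4/9)·x = -31.85  ⇒  x = 71.6625°R.
In Celsius: (71.6625 - 491.67) × 5/9 = -233.3375°C.
In Fahrenheit: -233.3375 × 1.8 + 32 = -388.01°F.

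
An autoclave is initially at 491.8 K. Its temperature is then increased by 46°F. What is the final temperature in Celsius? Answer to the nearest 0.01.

Initial temperature in Celsius: 491.8 - 273.15 = 218.6500°C.
The 46°F change is an interval, so only the factor 5/9 applies: +46 × 5/9 = +25.5556°C.
Final Celsius temperature: 218.6500 + 25.5556 = 244.2056°C.

244.21°C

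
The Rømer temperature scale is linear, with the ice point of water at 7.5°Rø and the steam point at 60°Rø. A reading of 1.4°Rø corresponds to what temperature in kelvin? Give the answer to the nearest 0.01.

261.53 K

Linear interpolation between the fixed points: C = (1.4 - 7.5) × 100 / (60 - 7.5) = -11.6190°C.
Then -11.6190 + 273.15 = 261.53 K.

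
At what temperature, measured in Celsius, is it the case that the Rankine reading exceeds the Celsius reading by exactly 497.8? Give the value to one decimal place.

Let C be the Celsius reading. The Rankine reading is R = 1.8·C + 491.67.
Require R - C = 497.8: (0.8)·C + 491.67 = 497.8.
C = (497.8 - 491.67) / (0.8) = 7.7.

7.7°C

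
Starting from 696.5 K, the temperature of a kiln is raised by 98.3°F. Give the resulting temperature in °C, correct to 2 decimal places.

477.96°C

Initial temperature in Celsius: 696.5 - 273.15 = 423.3500°C.
The 98.3°F change is an interval, so only the factor 5/9 applies: +98.3 × 5/9 = +54.6111°C.
Final Celsius temperature: 423.3500 + 54.6111 = 477.9611°C.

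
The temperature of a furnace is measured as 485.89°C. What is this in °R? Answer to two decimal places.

1366.27°R

In Rankine: 485.8900 × 1.8 + 491.67 = 1366.27°R.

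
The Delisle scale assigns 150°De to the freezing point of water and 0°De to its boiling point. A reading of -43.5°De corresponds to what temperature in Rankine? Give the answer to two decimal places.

723.87°R

Linear interpolation between the fixed points: C = (-43.5 - 150) × 100 / (0 - 150) = 129.0000°C.
Then 129.0000 × 1.8 + 491.67 = 723.87°R.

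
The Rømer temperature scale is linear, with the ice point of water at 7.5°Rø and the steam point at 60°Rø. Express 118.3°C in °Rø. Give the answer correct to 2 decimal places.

69.61°Rø

Linearly onto the Rømer scale: 7.5 + (118.3000 / 100) × (60 - 7.5) = 69.61°Rø.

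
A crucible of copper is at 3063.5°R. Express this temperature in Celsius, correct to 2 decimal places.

1428.79°C

In Celsius: (3063.5 - 491.67) × 5/9 = 1428.7944°C.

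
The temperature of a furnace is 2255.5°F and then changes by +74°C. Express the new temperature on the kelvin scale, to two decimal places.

1582.43 K

Initial temperature in Celsius: (2255.5 - 32) × 5/9 = 1235.2778°C.
Final Celsius temperature: 1235.2778 + 74.0000 = 1309.2778°C.
In kelvin: 1309.2778 + 273.15 = 1582.43 K.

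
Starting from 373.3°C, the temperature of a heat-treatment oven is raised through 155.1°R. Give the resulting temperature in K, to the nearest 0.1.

The 155.1°R change is an interval, so only the factor 5/9 applies: +155.1 × 5/9 = +86.1667°C.
Final Celsius temperature: 373.3000 + 86.1667 = 459.4667°C.
In kelvin: 459.4667 + 273.15 = 732.6 K.

732.6 K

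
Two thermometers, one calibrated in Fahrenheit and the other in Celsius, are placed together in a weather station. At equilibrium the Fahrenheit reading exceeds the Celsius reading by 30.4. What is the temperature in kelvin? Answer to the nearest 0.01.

271.15 K

Let x be the Fahrenheit reading; then the Celsius reading is 5/9·x - 17.7778.
(5/9·x - 17.7778) - x = -30.4  ⇒  (-4/9)·x = -12.6222  ⇒  x = 28.4000°F.
In Celsius: (28.4 - 32) × 5/9 = -2.0000°C.
In kelvin: -2.0000 + 273.15 = 271.15 K.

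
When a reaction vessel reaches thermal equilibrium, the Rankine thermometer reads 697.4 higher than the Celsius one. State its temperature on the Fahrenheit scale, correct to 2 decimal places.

494.89°F

Let x be the Celsius reading; then the Rankine reading is 1.8·x + 491.67.
(1.8·x + 491.67) - x = 697.4  ⇒  (0.8)·x = 205.73  ⇒  x = 257.1625°C.
In Fahrenheit: 257.1625 × 1.8 + 32 = 494.89°F.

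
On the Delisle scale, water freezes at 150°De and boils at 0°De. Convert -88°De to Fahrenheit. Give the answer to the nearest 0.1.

Linear interpolation between the fixed points: C = (-88 - 150) × 100 / (0 - 150) = 158.6667°C.
Then 158.6667 × 1.8 + 32 = 317.6°F.

317.6°F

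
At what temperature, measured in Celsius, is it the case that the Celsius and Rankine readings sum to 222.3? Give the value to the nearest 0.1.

Let C be the Celsius reading. The Rankine reading is R = 1.8·C + 491.67.
Require C + R = 222.3: (2.8)·C + 491.67 = 222.3.
C = (222.3 - 491.67) / (2.8) = -96.2.

-96.2°C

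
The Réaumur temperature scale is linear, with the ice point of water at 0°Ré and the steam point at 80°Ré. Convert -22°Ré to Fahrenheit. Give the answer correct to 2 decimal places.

Linear interpolation between the fixed points: C = (-22 - 0) × 100 / (80 - 0) = -27.5000°C.
Then -27.5000 × 1.8 + 32 = -17.50°F.

-17.50°F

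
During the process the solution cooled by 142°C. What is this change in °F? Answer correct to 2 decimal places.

An interval of 1°C corresponds to 1.8°F.
142 × 1.8 = 255.60.

255.60°F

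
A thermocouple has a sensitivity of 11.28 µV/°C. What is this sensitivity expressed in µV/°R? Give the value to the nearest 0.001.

Since only a temperature interval is involved, the additive offset between the scales drops out.
A change of 1°R is a change of 5/9°C, so per °R the value is 11.28 × 5/9 = 6.267.

6.267 µV/°R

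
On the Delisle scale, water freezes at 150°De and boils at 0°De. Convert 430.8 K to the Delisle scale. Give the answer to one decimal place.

First in Celsius: 430.8 - 273.15 = 157.6500°C.
Linearly onto the Delisle scale: 150 + (157.6500 / 100) × (0 - 150) = -86.5°De.

-86.5°De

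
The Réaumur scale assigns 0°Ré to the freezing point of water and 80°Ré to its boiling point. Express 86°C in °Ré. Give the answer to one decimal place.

Linearly onto the Réaumur scale: 0 + (86.0000 / 100) × (80 - 0) = 68.8°Ré.

68.8°Ré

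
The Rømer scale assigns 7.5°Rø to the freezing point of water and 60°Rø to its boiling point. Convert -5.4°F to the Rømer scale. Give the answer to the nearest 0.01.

First in Celsius: (-5.4 - 32) × 5/9 = -20.7778°C.
Linearly onto the Rømer scale: 7.5 + (-20.7778 / 100) × (60 - 7.5) = -3.41°Rø.

-3.41°Rø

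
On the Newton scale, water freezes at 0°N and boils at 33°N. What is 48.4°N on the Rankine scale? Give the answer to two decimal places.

Linear interpolation between the fixed points: C = (48.4 - 0) × 100 / (33 - 0) = 146.6667°C.
Then 146.6667 × 1.8 + 491.67 = 755.67°R.

755.67°R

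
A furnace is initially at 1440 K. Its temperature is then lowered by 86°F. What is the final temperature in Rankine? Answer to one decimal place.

2506.0°R

Initial temperature in Celsius: 1440 - 273.15 = 1166.8500°C.
The 86°F change is an interval, so only the factor 5/9 applies: -86 × 5/9 = -47.7778°C.
Final Celsius temperature: 1166.8500 - 47.7778 = 1119.0722°C.
In Rankine: 1119.0722 × 1.8 + 491.67 = 2506.0°R.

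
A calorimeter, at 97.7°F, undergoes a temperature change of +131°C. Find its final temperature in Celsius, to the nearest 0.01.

Initial temperature in Celsius: (97.7 - 32) × 5/9 = 36.5000°C.
Final Celsius temperature: 36.5000 + 131.0000 = 167.5000°C.

167.50°C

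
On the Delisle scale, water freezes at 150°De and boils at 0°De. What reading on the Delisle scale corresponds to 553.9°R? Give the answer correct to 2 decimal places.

98.14°De

First in Celsius: (553.9 - 491.67) × 5/9 = 34.5722°C.
Linearly onto the Delisle scale: 150 + (34.5722 / 100) × (0 - 150) = 98.14°De.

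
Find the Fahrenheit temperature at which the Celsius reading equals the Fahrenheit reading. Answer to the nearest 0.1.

-40.0°F

Let F be the Fahrenheit reading. The Celsius reading is C = 5/9·F - 17.7778.
Set C = F: 5/9·F - 17.7778 = F.
(-4/9)·F = 17.7778  ⇒  F = -40.0.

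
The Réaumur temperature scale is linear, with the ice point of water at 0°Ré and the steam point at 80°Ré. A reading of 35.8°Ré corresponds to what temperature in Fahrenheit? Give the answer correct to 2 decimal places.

Linear interpolation between the fixed points: C = (35.8 - 0) × 100 / (80 - 0) = 44.7500°C.
Then 44.7500 × 1.8 + 32 = 112.55°F.

112.55°F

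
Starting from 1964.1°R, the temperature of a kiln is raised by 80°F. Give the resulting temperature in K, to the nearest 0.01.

1135.61 K

Initial temperature in Celsius: (1964.1 - 491.67) × 5/9 = 818.0167°C.
The 80°F change is an interval, so only the factor 5/9 applies: +80 × 5/9 = +44.4444°C.
Final Celsius temperature: 818.0167 + 44.4444 = 862.4611°C.
In kelvin: 862.4611 + 273.15 = 1135.61 K.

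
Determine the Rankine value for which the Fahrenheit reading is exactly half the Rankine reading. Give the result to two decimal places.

919.34°R

Let R be the Rankine reading. The Fahrenheit reading is F = 1·R - 459.67.
Require F = 0.5·R: 1·R - 459.67 = 0.5·R.
(0.5)·R = 459.67  ⇒  R = 919.34.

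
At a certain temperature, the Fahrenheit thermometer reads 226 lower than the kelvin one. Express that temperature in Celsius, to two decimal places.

Let x be the kelvin reading; then the Fahrenheit reading is 1.8·x - 459.67.
(1.8·x - 459.67) - x = -226  ⇒  (0.8)·x = 233.67  ⇒  x = 292.0875 K.
In Celsius: 292.0875 - 273.15 = 18.94°C.

18.94°C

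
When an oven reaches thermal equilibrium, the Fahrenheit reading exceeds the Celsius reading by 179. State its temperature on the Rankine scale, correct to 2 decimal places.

Let x be the Celsius reading; then the Fahrenheit reading is 1.8·x + 32.
(1.8·x + 32) - x = 179  ⇒  (0.8)·x = 147  ⇒  x = 183.7500°C.
In Rankine: 183.7500 × 1.8 + 491.67 = 822.42°R.

822.42°R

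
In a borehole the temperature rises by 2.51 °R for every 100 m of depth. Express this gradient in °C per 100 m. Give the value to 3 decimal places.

The quantity depends on a temperature interval, so only the ratio of degree sizes applies; the offset between the scales is irrelevant.
A change of 1°R is a change of 5/9°C, so 2.51 × 5/9 = 1.394.

1.394 °C/100 m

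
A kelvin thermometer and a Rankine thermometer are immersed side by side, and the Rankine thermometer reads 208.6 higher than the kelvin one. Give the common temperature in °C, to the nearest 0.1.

Let x be the kelvin reading; then the Rankine reading is 1.8·x.
(1.8·x) - x = 208.6  ⇒  (0.8)·x = 208.6  ⇒  x = 260.7500 K.
In Celsius: 260.75 - 273.15 = -12.4°C.

-12.4°C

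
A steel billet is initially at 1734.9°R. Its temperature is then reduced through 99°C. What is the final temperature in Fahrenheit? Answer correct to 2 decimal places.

1097.03°F

Initial temperature in Celsius: (1734.9 - 491.67) × 5/9 = 690.6833°C.
Final Celsius temperature: 690.6833 - 99.0000 = 591.6833°C.
In Fahrenheit: 591.6833 × 1.8 + 32 = 1097.03°F.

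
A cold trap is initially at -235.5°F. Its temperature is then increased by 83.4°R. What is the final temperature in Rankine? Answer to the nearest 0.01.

Initial temperature in Celsius: (-235.5 - 32) × 5/9 = -148.6111°C.
The 83.4°R change is an interval, so only the factor 5/9 applies: +83.4 × 5/9 = +46.3333°C.
Final Celsius temperature: -148.6111 + 46.3333 = -102.2778°C.
In Rankine: -102.2778 × 1.8 + 491.67 = 307.57°R.

307.57°R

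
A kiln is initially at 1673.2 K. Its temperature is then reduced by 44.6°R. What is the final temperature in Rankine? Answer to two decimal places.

Initial temperature in Celsius: 1673.2 - 273.15 = 1400.0500°C.
The 44.6°R change is an interval, so only the factor 5/9 applies: -44.6 × 5/9 = -24.7778°C.
Final Celsius temperature: 1400.0500 - 24.7778 = 1375.2722°C.
In Rankine: 1375.2722 × 1.8 + 491.67 = 2967.16°R.

2967.16°R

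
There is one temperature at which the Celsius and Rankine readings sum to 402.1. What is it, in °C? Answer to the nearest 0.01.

Let C be the Celsius reading. The Rankine reading is R = 1.8·C + 491.67.
Require C + R = 402.1: (2.8)·C + 491.67 = 402.1.
C = (402.1 - 491.67) / (2.8) = -31.99.

-31.99°C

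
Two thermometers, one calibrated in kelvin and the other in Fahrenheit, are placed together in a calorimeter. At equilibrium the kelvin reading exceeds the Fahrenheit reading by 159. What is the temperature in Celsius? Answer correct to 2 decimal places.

102.69°C

Let x be the kelvin reading; then the Fahrenheit reading is 1.8·x - 459.67.
(1.8·x - 459.67) - x = -159  ⇒  (0.8)·x = 300.67  ⇒  x = 375.8375 K.
In Celsius: 375.8375 - 273.15 = 102.69°C.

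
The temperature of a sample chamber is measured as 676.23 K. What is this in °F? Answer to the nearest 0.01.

757.54°F

In Celsius: 676.23 - 273.15 = 403.0800°C.
In Fahrenheit: 403.0800 × 1.8 + 32 = 757.54°F.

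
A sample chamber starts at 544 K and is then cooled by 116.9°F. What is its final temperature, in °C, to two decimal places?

Initial temperature in Celsius: 544 - 273.15 = 270.8500°C.
The 116.9°F change is an interval, so only the factor 5/9 applies: -116.9 × 5/9 = -64.9444°C.
Final Celsius temperature: 270.8500 - 64.9444 = 205.9056°C.

205.91°C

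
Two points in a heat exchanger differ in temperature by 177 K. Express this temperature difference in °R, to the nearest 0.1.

318.6°R

For a temperature interval the offset drops out; only the factor 1.8 applies.
177 × 1.8 = 318.6.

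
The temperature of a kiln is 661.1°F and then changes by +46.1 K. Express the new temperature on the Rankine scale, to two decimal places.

Initial temperature in Celsius: (661.1 - 32) × 5/9 = 349.5000°C.
The 46.1 K change is an interval; Kelvin and Celsius degrees are the same size, so ΔC = +46.1°C.
Final Celsius temperature: 349.5000 + 46.1000 = 395.6000°C.
In Rankine: 395.6000 × 1.8 + 491.67 = 1203.75°R.

1203.75°R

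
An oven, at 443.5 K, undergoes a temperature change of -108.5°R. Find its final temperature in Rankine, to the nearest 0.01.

Initial temperature in Celsius: 443.5 - 273.15 = 170.3500°C.
The 108.5°R change is an interval, so only the factor 5/9 applies: -108.5 × 5/9 = -60.2778°C.
Final Celsius temperature: 170.3500 - 60.2778 = 110.0722°C.
In Rankine: 110.0722 × 1.8 + 491.67 = 689.80°R.

689.80°R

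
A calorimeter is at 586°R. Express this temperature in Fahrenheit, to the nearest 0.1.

In Celsius: (586 - 491.67) × 5/9 = 52.4056°C.
In Fahrenheit: 52.4056 × 1.8 + 32 = 126.3°F.

126.3°F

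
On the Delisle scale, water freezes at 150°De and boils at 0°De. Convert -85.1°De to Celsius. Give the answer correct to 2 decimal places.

Linear interpolation between the fixed points: C = (-85.1 - 150) × 100 / (0 - 150) = 156.7333°C.

156.73°C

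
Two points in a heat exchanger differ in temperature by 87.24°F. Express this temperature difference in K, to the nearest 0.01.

48.47 K

For a temperature interval the offset drops out; only the factor 5/9 applies.
87.24 × 5/9 = 48.47.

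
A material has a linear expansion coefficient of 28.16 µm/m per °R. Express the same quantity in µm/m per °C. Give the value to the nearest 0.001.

The quantity depends on a temperature interval, so only the ratio of degree sizes applies; the offset between the scales is irrelevant.
A change of 1°C is a change of 1.8°R, so per °C the value is 28.16 × 1.8 = 50.688.

50.688 µm/m per °C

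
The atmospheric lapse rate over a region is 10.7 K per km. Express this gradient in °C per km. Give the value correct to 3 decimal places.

Since only a temperature interval is involved, the additive offset between the scales drops out.
A change of 1 K is a change of 1°C, so 10.7 × 1 = 10.700.

10.700 °C/km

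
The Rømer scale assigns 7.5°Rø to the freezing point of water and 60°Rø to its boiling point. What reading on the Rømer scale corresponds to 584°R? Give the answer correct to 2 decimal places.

First in Celsius: (584 - 491.67) × 5/9 = 51.2944°C.
Linearly onto the Rømer scale: 7.5 + (51.2944 / 100) × (60 - 7.5) = 34.43°Rø.

34.43°Rø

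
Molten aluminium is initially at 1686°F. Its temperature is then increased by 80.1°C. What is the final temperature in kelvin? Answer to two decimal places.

1272.14 K

Initial temperature in Celsius: (1686 - 32) × 5/9 = 918.8889°C.
Final Celsius temperature: 918.8889 + 80.1000 = 998.9889°C.
In kelvin: 998.9889 + 273.15 = 1272.14 K.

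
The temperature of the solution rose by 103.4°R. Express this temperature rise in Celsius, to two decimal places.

57.44°C

For a temperature interval the offset drops out; only the factor 5/9 applies.
103.4 × 5/9 = 57.44.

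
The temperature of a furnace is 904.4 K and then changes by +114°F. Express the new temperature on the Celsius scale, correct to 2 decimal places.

694.58°C

Initial temperature in Celsius: 904.4 - 273.15 = 631.2500°C.
The 114°F change is an interval, so only the factor 5/9 applies: +114 × 5/9 = +63.3333°C.
Final Celsius temperature: 631.2500 + 63.3333 = 694.5833°C.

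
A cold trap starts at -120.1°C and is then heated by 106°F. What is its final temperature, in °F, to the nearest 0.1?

The 106°F change is an interval, so only the factor 5/9 applies: +106 × 5/9 = +58.8889°C.
Final Celsius temperature: -120.1000 + 58.8889 = -61.2111°C.
In Fahrenheit: -61.2111 × 1.8 + 32 = -78.2°F.

-78.2°F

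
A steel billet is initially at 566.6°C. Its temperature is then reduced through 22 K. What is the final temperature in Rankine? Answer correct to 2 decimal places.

The 22 K change is an interval; Kelvin and Celsius degrees are the same size, so ΔC = -22°C.
Final Celsius temperature: 566.6000 - 22.0000 = 544.6000°C.
In Rankine: 544.6000 × 1.8 + 491.67 = 1471.95°R.

1471.95°R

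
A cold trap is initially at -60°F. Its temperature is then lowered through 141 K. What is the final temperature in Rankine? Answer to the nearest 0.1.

145.9°R

Initial temperature in Celsius: (-60 - 32) × 5/9 = -51.1111°C.
The 141 K change is an interval; Kelvin and Celsius degrees are the same size, so ΔC = -141°C.
Final Celsius temperature: -51.1111 - 141.0000 = -192.1111°C.
In Rankine: -192.1111 × 1.8 + 491.67 = 145.9°R.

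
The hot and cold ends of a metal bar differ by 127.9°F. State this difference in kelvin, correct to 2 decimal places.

71.06 K

For a temperature interval the offset drops out; only the factor 5/9 applies.
127.9 × 5/9 = 71.06.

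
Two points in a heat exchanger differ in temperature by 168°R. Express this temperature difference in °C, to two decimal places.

An interval of 1°R corresponds to 5/9°C.
168 × 5/9 = 93.33.

93.33°C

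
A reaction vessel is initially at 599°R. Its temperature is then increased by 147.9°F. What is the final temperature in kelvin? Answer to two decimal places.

Initial temperature in Celsius: (599 - 491.67) × 5/9 = 59.6278°C.
The 147.9°F change is an interval, so only the factor 5/9 applies: +147.9 × 5/9 = +82.1667°C.
Final Celsius temperature: 59.6278 + 82.1667 = 141.7944°C.
In kelvin: 141.7944 + 273.15 = 414.94 K.

414.94 K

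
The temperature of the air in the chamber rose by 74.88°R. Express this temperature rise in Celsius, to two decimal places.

For a temperature interval the offset drops out; only the factor 5/9 applies.
74.88 × 5/9 = 41.60.

41.60°C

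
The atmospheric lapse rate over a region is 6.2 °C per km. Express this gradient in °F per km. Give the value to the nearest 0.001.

11.160 °F/km

Since only a temperature interval is involved, the additive offset between the scales drops out.
A change of 1°C is a change of 1.8°F, so 6.2 × 1.8 = 11.160.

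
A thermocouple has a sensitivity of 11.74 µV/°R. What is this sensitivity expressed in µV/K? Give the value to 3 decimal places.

Since only a temperature interval is involved, the additive offset between the scales drops out.
A change of 1 K is a change of 1.8°R, so per K the value is 11.74 × 1.8 = 21.132.

21.132 µV/K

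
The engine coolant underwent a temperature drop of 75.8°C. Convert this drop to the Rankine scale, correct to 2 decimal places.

For a temperature interval the offset drops out; only the factor 1.8 applies.
75.8 × 1.8 = 136.44.

136.44°R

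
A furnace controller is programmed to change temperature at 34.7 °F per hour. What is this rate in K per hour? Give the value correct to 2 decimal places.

Since only a temperature interval is involved, the additive offset between the scales drops out.
A change of 1°F is a change of 5/9 K, so 34.7 × 5/9 = 19.28.

19.28 K/hour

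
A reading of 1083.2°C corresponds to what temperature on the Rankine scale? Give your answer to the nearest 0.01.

2441.43°R

In Rankine: 1083.2000 × 1.8 + 491.67 = 2441.43°R.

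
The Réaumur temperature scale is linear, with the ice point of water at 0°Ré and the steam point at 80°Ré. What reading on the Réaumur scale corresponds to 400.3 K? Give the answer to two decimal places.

First in Celsius: 400.3 - 273.15 = 127.1500°C.
Linearly onto the Réaumur scale: 0 + (127.1500 / 100) × (80 - 0) = 101.72°Ré.

101.72°Ré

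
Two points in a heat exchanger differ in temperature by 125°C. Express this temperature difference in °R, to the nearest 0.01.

225.00°R

Only the scale ratio 1.8 matters for a change in temperature.
125 × 1.8 = 225.00.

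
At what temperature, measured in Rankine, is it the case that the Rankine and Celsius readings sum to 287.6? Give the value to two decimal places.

360.48°R

Let R be the Rankine reading. The Celsius reading is C = 5/9·R - 273.15.
Require R + C = 287.6: (14/9)·R - 273.15 = 287.6.
R = (287.6 + 273.15) / (14/9) = 360.48.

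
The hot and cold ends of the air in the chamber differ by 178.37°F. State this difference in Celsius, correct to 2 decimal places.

99.09°C

For a temperature interval the offset drops out; only the factor 5/9 applies.
178.37 × 5/9 = 99.09.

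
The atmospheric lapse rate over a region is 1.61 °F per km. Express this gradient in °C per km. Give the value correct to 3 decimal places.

0.894 °C/km

Since only a temperature interval is involved, the additive offset between the scales drops out.
A change of 1°F is a change of 5/9°C, so 1.61 × 5/9 = 0.894.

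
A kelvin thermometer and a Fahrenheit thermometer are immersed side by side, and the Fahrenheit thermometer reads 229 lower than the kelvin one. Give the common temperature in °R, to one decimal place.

519.0°R

Let x be the kelvin reading; then the Fahrenheit reading is 1.8·x - 459.67.
(1.8·x - 459.67) - x = -229  ⇒  (0.8)·x = 230.67  ⇒  x = 288.3375 K.
In Celsius: 288.3375 - 273.15 = 15.1875°C.
In Rankine: 15.1875 × 1.8 + 491.67 = 519.0°R.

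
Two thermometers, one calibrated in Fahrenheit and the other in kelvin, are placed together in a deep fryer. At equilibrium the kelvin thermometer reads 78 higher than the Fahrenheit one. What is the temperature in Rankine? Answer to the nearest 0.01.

858.76°R

Let x be the Fahrenheit reading; then the kelvin reading is 5/9·x + 255.372.
(5/9·x + 255.372) - x = 78  ⇒  (-4/9)·x = -177.372  ⇒  x = 399.0875°F.
In Celsius: (399.0875 - 32) × 5/9 = 203.9375°C.
In Rankine: 203.9375 × 1.8 + 491.67 = 858.76°R.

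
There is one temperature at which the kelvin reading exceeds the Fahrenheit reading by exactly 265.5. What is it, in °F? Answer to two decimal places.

Let F be the Fahrenheit reading. The kelvin reading is K = 5/9·F + 255.372.
Require K - F = 265.5: (-4/9)·F + 255.372 = 265.5.
F = (265.5 - 255.372) / (-4/9) = -22.79.

-22.79°F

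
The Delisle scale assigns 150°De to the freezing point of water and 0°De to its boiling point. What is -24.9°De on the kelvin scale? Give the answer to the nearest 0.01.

Linear interpolation between the fixed points: C = (-24.9 - 150) × 100 / (0 - 150) = 116.6000°C.
Then 116.6000 + 273.15 = 389.75 K.

389.75 K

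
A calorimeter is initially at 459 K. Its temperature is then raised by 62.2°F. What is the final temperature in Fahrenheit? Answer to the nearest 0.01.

428.73°F

Initial temperature in Celsius: 459 - 273.15 = 185.8500°C.
The 62.2°F change is an interval, so only the factor 5/9 applies: +62.2 × 5/9 = +34.5556°C.
Final Celsius temperature: 185.8500 + 34.5556 = 220.4056°C.
In Fahrenheit: 220.4056 × 1.8 + 32 = 428.73°F.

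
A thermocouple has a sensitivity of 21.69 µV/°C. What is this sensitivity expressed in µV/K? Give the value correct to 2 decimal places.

The quantity depends on a temperature interval, so only the ratio of degree sizes applies; the offset between the scales is irrelevant.
A change of 1 K is a change of 1°C, so per K the value is 21.69 × 1 = 21.69.

21.69 µV/K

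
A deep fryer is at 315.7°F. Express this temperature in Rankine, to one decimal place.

In Celsius: (315.7 - 32) × 5/9 = 157.6111°C.
In Rankine: 157.6111 × 1.8 + 491.67 = 775.4°R.

775.4°R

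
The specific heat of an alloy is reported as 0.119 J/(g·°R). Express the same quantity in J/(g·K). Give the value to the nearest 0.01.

Since only a temperature interval is involved, the additive offset between the scales drops out.
A change of 1 K is a change of 1.8°R, so per K the value is 0.119 × 1.8 = 0.21.

0.21 J/(g·K)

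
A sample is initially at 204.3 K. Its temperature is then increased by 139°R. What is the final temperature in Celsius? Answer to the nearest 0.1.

Initial temperature in Celsius: 204.3 - 273.15 = -68.8500°C.
The 139°R change is an interval, so only the factor 5/9 applies: +139 × 5/9 = +77.2222°C.
Final Celsius temperature: -68.8500 + 77.2222 = 8.3722°C.

8.4°C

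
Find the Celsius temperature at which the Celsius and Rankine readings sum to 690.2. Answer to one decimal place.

70.9°C

Let C be the Celsius reading. The Rankine reading is R = 1.8·C + 491.67.
Require C + R = 690.2: (2.8)·C + 491.67 = 690.2.
C = (690.2 - 491.67) / (2.8) = 70.9.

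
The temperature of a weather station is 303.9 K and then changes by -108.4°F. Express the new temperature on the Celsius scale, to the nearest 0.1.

Initial temperature in Celsius: 303.9 - 273.15 = 30.7500°C.
The 108.4°F change is an interval, so only the factor 5/9 applies: -108.4 × 5/9 = -60.2222°C.
Final Celsius temperature: 30.7500 - 60.2222 = -29.4722°C.

-29.5°C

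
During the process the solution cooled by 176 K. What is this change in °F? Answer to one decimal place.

Only the scale ratio 1.8 matters for a change in temperature.
176 × 1.8 = 316.8.

316.8°F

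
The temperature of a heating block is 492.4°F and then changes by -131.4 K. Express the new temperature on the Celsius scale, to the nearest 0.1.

Initial temperature in Celsius: (492.4 - 32) × 5/9 = 255.7778°C.
The 131.4 K change is an interval; Kelvin and Celsius degrees are the same size, so ΔC = -131.4°C.
Final Celsius temperature: 255.7778 - 131.4000 = 124.3778°C.

124.4°C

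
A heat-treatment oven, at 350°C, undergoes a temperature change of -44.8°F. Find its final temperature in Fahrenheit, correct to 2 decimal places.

617.20°F

The 44.8°F change is an interval, so only the factor 5/9 applies: -44.8 × 5/9 = -24.8889°C.
Final Celsius temperature: 350.0000 - 24.8889 = 325.1111°C.
In Fahrenheit: 325.1111 × 1.8 + 32 = 617.20°F.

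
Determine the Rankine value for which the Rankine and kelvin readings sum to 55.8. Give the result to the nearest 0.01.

Let R be the Rankine reading. The kelvin reading is K = 5/9·R.
Require R + K = 55.8: (14/9)·R = 55.8.
R = (55.8) / (14/9) = 35.87.

35.87°R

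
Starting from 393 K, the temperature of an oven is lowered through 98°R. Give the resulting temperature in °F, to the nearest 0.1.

149.7°F

Initial temperature in Celsius: 393 - 273.15 = 119.8500°C.
The 98°R change is an interval, so only the factor 5/9 applies: -98 × 5/9 = -54.4444°C.
Final Celsius temperature: 119.8500 - 54.4444 = 65.4056°C.
In Fahrenheit: 65.4056 × 1.8 + 32 = 149.7°F.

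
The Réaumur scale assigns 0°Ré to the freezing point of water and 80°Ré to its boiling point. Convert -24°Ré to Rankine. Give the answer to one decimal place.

Linear interpolation between the fixed points: C = (-24 - 0) × 100 / (80 - 0) = -30.0000°C.
Then -30.0000 × 1.8 + 491.67 = 437.7°R.

437.7°R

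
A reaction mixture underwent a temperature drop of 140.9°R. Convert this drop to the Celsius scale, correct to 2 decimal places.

Only the scale ratio 5/9 matters for a change in temperature.
140.9 × 5/9 = 78.28.

78.28°C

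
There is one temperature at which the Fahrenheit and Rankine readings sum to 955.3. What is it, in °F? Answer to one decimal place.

Let F be the Fahrenheit reading. The Rankine reading is R = 1·F + 459.67.
Require F + R = 955.3: (2)·F + 459.67 = 955.3.
F = (955.3 - 459.67) / (2) = 247.8.

247.8°F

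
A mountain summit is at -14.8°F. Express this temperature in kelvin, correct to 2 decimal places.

In Celsius: (-14.8 - 32) × 5/9 = -26.0000°C.
In kelvin: -26.0000 + 273.15 = 247.15 K.

247.15 K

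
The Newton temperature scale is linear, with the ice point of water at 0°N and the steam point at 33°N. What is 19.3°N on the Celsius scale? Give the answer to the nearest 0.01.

Linear interpolation between the fixed points: C = (19.3 - 0) × 100 / (33 - 0) = 58.4848°C.

58.48°C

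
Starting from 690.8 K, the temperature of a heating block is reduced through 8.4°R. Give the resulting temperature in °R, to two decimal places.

1235.04°R

Initial temperature in Celsius: 690.8 - 273.15 = 417.6500°C.
The 8.4°R change is an interval, so only the factor 5/9 applies: -8.4 × 5/9 = -4.6667°C.
Final Celsius temperature: 417.6500 - 4.6667 = 412.9833°C.
In Rankine: 412.9833 × 1.8 + 491.67 = 1235.04°R.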